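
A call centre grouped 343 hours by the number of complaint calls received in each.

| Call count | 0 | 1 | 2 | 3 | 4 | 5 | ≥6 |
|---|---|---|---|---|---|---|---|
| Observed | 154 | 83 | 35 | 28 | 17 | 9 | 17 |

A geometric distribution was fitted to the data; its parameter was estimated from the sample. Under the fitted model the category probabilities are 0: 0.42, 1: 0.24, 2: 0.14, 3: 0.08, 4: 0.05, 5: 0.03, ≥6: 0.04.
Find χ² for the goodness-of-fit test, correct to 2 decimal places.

5.18

Expected counts E_i = n·p_i: 343×0.42 = 144.06, 343×0.24 = 82.32, 343×0.14 = 48.02, 343×0.08 = 27.44, 343×0.05 = 17.15, 343×0.03 = 10.29, 343×0.04 = 13.72.
cat         O        E   (O−E)²/E
0         154   144.06      0.686
1          83    82.32      0.006
2          35    48.02      3.530
3          28    27.44      0.011
4          17    17.15      0.001
5           9    10.29      0.162
≥6         17    13.72      0.784
Sum = 5.18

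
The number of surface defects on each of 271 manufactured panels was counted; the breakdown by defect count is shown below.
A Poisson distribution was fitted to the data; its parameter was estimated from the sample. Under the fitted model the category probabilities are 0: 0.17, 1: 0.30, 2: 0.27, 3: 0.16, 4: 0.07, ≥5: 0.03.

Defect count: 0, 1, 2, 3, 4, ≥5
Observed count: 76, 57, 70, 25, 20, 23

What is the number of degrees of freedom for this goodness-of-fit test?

There are k = 6 categories and 1 parameter estimated from the data, so df = 6 − 1 − 1 = 4.

4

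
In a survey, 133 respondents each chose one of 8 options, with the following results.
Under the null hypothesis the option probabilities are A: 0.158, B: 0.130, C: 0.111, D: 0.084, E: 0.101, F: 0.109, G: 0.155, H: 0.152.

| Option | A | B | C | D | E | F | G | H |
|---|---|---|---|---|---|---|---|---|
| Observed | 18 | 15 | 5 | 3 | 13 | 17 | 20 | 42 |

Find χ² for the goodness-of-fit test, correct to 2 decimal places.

37.11

Expected counts E_i = n·p_i: 133×0.158 = 21.014, 133×0.130 = 17.29, 133×0.111 = 14.763, 133×0.084 = 11.172, 133×0.101 = 13.433, 133×0.109 = 14.497, 133×0.155 = 20.615, 133×0.152 = 20.216.
χ² = (18−21.014)²/21.014 + (15−17.29)²/17.29 + (5−14.763)²/14.763 + (3−11.172)²/11.172 + (13−13.433)²/13.433 + (17−14.497)²/14.497 + (20−20.615)²/20.615 + (42−20.216)²/20.216
   = 0.432 + 0.303 + 6.456 + 5.978 + 0.014 + 0.432 + 0.018 + 23.474
Sum = 37.11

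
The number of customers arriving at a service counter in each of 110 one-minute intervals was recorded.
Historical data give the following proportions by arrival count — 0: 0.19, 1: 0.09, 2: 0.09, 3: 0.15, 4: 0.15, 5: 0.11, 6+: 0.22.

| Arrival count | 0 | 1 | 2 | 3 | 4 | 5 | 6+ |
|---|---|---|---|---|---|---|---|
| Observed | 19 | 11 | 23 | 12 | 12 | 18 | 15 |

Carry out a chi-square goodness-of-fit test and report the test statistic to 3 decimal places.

26.458

Expected counts E_i = n·p_i: 110×0.19 = 20.9, 110×0.09 = 9.9, 110×0.09 = 9.9, 110×0.15 = 16.5, 110×0.15 = 16.5, 110×0.11 = 12.1, 110×0.22 = 24.2.
cat         O        E   (O−E)²/E
0          19     20.9     0.1727
1          11      9.9     0.1222
2          23      9.9    17.3343
3          12     16.5     1.2273
4          12     16.5     1.2273
5          18     12.1     2.8769
6+         15     24.2     3.4975
Sum = 26.458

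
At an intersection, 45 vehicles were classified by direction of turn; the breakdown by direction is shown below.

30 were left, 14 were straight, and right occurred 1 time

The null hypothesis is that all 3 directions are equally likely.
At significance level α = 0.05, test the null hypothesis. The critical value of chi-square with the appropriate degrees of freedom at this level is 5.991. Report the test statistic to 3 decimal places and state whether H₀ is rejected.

28.133; reject

Under H₀ each category has probability 1/3, so each expected count is 45/3 = 15.
cat           O        E   (O−E)²/E
left         30       15    15.0000
straight     14       15     0.0667
right         1       15    13.0667
Sum = 28.133
df = 2. Since 28.133 > 5.991, we reject H₀.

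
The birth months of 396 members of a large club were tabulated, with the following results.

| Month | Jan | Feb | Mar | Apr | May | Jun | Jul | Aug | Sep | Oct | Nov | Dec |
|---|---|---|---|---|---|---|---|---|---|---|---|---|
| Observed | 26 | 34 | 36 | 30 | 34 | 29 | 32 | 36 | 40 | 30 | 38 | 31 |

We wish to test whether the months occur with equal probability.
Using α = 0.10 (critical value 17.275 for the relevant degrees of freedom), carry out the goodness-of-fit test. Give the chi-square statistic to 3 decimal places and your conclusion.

Under H₀ each category has probability 1/12, so each expected count is 396/12 = 33.
cat         O        E   (O−E)²/E
Jan        26       33     1.4848
Feb        34       33     0.0303
Mar        36       33     0.2727
Apr        30       33     0.2727
May        34       33     0.0303
Jun        29       33     0.4848
Jul        32       33     0.0303
Aug        36       33     0.2727
Sep        40       33     1.4848
Oct        30       33     0.2727
Nov        38       33     0.7576
Dec        31       33     0.1212
Sum = 5.515
df = 11. Since 5.515 < 17.275, we do not reject H₀.

5.515; do not reject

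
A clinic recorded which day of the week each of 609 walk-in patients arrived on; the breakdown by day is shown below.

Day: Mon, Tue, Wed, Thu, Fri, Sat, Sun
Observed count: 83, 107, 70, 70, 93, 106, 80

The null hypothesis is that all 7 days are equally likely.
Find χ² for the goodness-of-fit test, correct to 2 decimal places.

16.55

Expected count for each of the 7 categories: 609/7 = 87.
cat         O        E   (O−E)²/E
Mon        83       87      0.184
Tue       107       87      4.598
Wed        70       87      3.322
Thu        70       87      3.322
Fri        93       87      0.414
Sat       106       87      4.149
Sun        80       87      0.563
Sum = 16.55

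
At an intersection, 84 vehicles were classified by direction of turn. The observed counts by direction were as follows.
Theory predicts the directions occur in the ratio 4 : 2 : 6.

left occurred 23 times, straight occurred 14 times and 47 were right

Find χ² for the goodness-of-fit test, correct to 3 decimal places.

1.488

Ratio total = 12. Expected counts: 84×4/12 = 28, 84×2/12 = 14, 84×6/12 = 42.
χ² = (23−28)²/28 + (14−14)²/14 + (47−42)²/42
   = 0.8929 + 0.0000 + 0.5952
Sum = 1.488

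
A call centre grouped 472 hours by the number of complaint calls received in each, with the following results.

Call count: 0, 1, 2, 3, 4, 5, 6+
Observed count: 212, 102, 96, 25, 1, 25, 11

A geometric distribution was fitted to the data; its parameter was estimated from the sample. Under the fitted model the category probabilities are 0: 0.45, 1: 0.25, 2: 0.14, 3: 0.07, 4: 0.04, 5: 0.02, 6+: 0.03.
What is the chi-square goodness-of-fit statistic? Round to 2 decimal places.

Expected counts E_i = n·p_i: 472×0.45 = 212.4, 472×0.25 = 118, 472×0.14 = 66.08, 472×0.07 = 33.04, 472×0.04 = 18.88, 472×0.02 = 9.44, 472×0.03 = 14.16.
χ² = (212−212.4)²/212.4 + (102−118)²/118 + (96−66.08)²/66.08 + (25−33.04)²/33.04 + (1−18.88)²/18.88 + (25−9.44)²/9.44 + (11−14.16)²/14.16
   = 0.001 + 2.169 + 13.547 + 1.956 + 16.933 + 25.648 + 0.705
Sum = 60.96

60.96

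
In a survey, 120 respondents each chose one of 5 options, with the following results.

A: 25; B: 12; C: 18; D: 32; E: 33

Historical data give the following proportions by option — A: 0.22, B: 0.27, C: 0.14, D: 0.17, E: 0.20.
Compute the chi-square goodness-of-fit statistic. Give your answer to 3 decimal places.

Expected counts E_i = n·p_i: 120×0.22 = 26.4, 120×0.27 = 32.4, 120×0.14 = 16.8, 120×0.17 = 20.4, 120×0.20 = 24.
A: (25 − 26.4)²/26.4 = 1.96/26.4 = 0.0742
B: (12 − 32.4)²/32.4 = 416.16/32.4 = 12.8444
C: (18 − 16.8)²/16.8 = 1.44/16.8 = 0.0857
D: (32 − 20.4)²/20.4 = 134.56/20.4 = 6.5961
E: (33 − 24)²/24 = 81/24 = 3.3750
Sum = 22.975

22.975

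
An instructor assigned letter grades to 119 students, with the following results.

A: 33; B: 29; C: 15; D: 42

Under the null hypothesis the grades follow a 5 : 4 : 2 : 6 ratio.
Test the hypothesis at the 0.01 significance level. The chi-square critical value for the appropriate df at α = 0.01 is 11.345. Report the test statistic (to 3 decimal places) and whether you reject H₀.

Ratio total = 17. Expected counts: 119×5/17 = 35, 119×4/17 = 28, 119×2/17 = 14, 119×6/17 = 42.
χ² = (33−35)²/35 + (29−28)²/28 + (15−14)²/14 + (42−42)²/42
   = 0.1143 + 0.0357 + 0.0714 + 0.0000
Sum = 0.221
df = 3. Since 0.221 < 11.345, we do not reject H₀.

0.221; do not reject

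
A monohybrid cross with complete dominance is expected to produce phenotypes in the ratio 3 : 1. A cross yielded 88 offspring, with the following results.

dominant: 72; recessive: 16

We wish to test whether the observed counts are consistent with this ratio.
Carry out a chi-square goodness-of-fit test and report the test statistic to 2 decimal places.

Ratio total = 4. Expected counts: 88×3/4 = 66, 88×1/4 = 22.
χ² = (72−66)²/66 + (16−22)²/22
   = 0.545 + 1.636
Sum = 2.18

2.18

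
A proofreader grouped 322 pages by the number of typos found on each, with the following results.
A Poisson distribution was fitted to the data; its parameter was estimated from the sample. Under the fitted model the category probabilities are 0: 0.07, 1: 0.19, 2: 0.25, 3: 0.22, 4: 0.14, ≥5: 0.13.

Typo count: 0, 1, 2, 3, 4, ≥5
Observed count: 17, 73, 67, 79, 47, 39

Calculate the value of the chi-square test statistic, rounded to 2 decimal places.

7.13

Expected counts E_i = n·p_i: 322×0.07 = 22.54, 322×0.19 = 61.18, 322×0.25 = 80.5, 322×0.22 = 70.84, 322×0.14 = 45.08, 322×0.13 = 41.86.
cat         O        E   (O−E)²/E
0          17    22.54      1.362
1          73    61.18      2.284
2          67     80.5      2.264
3          79    70.84      0.940
4          47    45.08      0.082
≥5         39    41.86      0.195
Sum = 7.13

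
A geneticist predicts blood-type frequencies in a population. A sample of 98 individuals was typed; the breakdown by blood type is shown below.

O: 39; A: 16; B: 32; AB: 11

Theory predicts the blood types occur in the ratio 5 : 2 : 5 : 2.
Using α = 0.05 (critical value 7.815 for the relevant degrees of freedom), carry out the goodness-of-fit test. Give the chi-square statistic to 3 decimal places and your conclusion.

1.643; do not reject

Ratio total = 14. Expected counts: 98×5/14 = 35, 98×2/14 = 14, 98×5/14 = 35, 98×2/14 = 14.
cat         O        E   (O−E)²/E
O          39       35     0.4571
A          16       14     0.2857
B          32       35     0.2571
AB         11       14     0.6429
Sum = 1.643
df = 3. Since 1.643 < 7.815, we do not reject H₀.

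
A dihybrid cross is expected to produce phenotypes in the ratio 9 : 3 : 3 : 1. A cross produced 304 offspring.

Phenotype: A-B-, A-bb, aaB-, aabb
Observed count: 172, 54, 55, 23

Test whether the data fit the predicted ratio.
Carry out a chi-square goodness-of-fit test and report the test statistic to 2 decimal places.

Ratio total = 16. Expected counts: 304×9/16 = 171, 304×3/16 = 57, 304×3/16 = 57, 304×1/16 = 19.
cat         O        E   (O−E)²/E
A-B-      172      171      0.006
A-bb       54       57      0.158
aaB-       55       57      0.070
aabb       23       19      0.842
Sum = 1.08

1.08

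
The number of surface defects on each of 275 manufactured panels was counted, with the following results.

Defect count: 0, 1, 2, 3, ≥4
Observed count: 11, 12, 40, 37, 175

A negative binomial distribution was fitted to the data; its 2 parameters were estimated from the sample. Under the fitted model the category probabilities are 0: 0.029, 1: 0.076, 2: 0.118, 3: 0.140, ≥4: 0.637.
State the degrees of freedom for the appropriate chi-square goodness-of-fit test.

2

There are k = 5 categories and 2 parameters estimated from the data, so df = 5 − 1 − 2 = 2.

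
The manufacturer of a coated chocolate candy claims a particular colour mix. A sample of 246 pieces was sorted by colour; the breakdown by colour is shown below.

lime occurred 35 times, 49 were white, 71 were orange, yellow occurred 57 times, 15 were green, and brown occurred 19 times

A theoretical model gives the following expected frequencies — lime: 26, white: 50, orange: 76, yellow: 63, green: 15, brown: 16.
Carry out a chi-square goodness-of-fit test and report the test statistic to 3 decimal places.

cat         O        E   (O−E)²/E
lime       35       26     3.1154
white      49       50     0.0200
orange     71       76     0.3289
yellow     57       63     0.5714
green      15       15     0.0000
brown      19       16     0.5625
Sum = 4.598

4.598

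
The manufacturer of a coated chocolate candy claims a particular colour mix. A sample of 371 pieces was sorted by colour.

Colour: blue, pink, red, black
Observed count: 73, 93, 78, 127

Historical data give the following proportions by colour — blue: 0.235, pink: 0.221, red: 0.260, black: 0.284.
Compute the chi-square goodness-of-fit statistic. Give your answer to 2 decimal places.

11.76

Expected counts E_i = n·p_i: 371×0.235 = 87.185, 371×0.221 = 81.991, 371×0.260 = 96.46, 371×0.284 = 105.364.
blue: (73 − 87.185)²/87.185 = 201.214225/87.185 = 2.308
pink: (93 − 81.991)²/81.991 = 121.198081/81.991 = 1.478
red: (78 − 96.46)²/96.46 = 340.7716/96.46 = 3.533
black: (127 − 105.364)²/105.364 = 468.116496/105.364 = 4.443
Sum = 11.76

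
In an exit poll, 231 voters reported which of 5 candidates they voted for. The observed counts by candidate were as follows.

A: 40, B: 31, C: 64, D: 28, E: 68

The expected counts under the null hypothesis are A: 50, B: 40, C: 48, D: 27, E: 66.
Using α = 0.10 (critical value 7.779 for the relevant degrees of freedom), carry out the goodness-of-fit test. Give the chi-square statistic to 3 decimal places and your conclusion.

χ² = (40−50)²/50 + (31−40)²/40 + (64−48)²/48 + (28−27)²/27 + (68−66)²/66
   = 2.0000 + 2.0250 + 5.3333 + 0.0370 + 0.0606
Sum = 9.456
df = 4. Since 9.456 > 7.779, we reject H₀.

9.456; reject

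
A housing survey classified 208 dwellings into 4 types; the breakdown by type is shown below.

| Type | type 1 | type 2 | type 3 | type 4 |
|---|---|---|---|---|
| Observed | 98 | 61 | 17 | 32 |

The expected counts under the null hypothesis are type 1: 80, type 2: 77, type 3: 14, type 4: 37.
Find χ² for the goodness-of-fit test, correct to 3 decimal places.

type 1: (98 − 80)²/80 = 324/80 = 4.0500
type 2: (61 − 77)²/77 = 256/77 = 3.3247
type 3: (17 − 14)²/14 = 9/14 = 0.6429
type 4: (32 − 37)²/37 = 25/37 = 0.6757
Sum = 8.693

8.693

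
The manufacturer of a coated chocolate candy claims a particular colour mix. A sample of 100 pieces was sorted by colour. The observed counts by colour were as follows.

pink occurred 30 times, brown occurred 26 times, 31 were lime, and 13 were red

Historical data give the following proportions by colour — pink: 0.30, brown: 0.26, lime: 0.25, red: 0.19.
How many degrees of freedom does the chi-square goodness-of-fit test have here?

3

There are k = 4 categories and no parameters were estimated from the data, so df = 4 − 1 = 3.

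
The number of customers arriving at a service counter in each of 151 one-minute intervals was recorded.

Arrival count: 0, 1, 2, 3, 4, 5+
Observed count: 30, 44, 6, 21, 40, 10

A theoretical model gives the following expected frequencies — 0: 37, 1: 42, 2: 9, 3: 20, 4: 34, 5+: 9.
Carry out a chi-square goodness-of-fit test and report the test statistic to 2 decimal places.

3.64

χ² = (30−37)²/37 + (44−42)²/42 + (6−9)²/9 + (21−20)²/20 + (40−34)²/34 + (10−9)²/9
   = 1.324 + 0.095 + 1.000 + 0.050 + 1.059 + 0.111
Sum = 3.64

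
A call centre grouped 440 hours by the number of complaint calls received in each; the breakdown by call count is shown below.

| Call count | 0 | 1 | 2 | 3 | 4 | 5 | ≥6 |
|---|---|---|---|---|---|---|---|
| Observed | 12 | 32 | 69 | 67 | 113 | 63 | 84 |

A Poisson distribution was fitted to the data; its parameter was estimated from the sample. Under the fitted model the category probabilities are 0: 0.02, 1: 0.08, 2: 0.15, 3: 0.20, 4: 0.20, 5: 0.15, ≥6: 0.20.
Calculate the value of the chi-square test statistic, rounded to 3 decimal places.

14.023

Expected counts E_i = n·p_i: 440×0.02 = 8.8, 440×0.08 = 35.2, 440×0.15 = 66, 440×0.20 = 88, 440×0.20 = 88, 440×0.15 = 66, 440×0.20 = 88.
χ² = (12−8.8)²/8.8 + (32−35.2)²/35.2 + (69−66)²/66 + (67−88)²/88 + (113−88)²/88 + (63−66)²/66 + (84−88)²/88
   = 1.1636 + 0.2909 + 0.1364 + 5.0114 + 7.1023 + 0.1364 + 0.1818
Sum = 14.023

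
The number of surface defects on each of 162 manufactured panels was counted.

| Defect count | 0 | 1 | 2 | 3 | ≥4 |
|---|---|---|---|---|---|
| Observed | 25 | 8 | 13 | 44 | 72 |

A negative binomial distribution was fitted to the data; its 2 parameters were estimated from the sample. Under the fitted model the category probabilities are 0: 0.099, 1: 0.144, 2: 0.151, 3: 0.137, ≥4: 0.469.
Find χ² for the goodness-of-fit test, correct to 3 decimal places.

Expected counts E_i = n·p_i: 162×0.099 = 16.038, 162×0.144 = 23.328, 162×0.151 = 24.462, 162×0.137 = 22.194, 162×0.469 = 75.978.
0: (25 − 16.038)²/16.038 = 80.317444/16.038 = 5.0079
1: (8 − 23.328)²/23.328 = 234.947584/23.328 = 10.0715
2: (13 − 24.462)²/24.462 = 131.377444/24.462 = 5.3707
3: (44 − 22.194)²/22.194 = 475.501636/22.194 = 21.4248
≥4: (72 − 75.978)²/75.978 = 15.824484/75.978 = 0.2083
Sum = 42.083

42.083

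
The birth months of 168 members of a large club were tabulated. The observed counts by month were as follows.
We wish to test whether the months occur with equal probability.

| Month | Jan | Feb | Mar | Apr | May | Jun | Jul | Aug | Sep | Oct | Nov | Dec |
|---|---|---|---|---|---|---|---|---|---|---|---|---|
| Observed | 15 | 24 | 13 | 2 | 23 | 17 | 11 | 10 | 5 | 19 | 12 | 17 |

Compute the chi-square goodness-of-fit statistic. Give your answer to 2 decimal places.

34.29

Expected count for each of the 12 categories: 168/12 = 14.
Jan: (15 − 14)²/14 = 1/14 = 0.071
Feb: (24 − 14)²/14 = 100/14 = 7.143
Mar: (13 − 14)²/14 = 1/14 = 0.071
Apr: (2 − 14)²/14 = 144/14 = 10.286
May: (23 − 14)²/14 = 81/14 = 5.786
Jun: (17 − 14)²/14 = 9/14 = 0.643
Jul: (11 − 14)²/14 = 9/14 = 0.643
Aug: (10 − 14)²/14 = 16/14 = 1.143
Sep: (5 − 14)²/14 = 81/14 = 5.786
Oct: (19 − 14)²/14 = 25/14 = 1.786
Nov: (12 − 14)²/14 = 4/14 = 0.286
Dec: (17 − 14)²/14 = 9/14 = 0.643
Sum = 34.29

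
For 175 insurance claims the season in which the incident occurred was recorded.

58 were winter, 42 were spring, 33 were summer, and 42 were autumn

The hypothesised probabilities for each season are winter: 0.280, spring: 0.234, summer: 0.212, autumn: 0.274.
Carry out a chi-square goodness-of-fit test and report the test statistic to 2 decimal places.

Expected counts E_i = n·p_i: 175×0.280 = 49, 175×0.234 = 40.95, 175×0.212 = 37.1, 175×0.274 = 47.95.
winter: (58 − 49)²/49 = 81/49 = 1.653
spring: (42 − 40.95)²/40.95 = 1.1025/40.95 = 0.027
summer: (33 − 37.1)²/37.1 = 16.81/37.1 = 0.453
autumn: (42 − 47.95)²/47.95 = 35.4025/47.95 = 0.738
Sum = 2.87

2.87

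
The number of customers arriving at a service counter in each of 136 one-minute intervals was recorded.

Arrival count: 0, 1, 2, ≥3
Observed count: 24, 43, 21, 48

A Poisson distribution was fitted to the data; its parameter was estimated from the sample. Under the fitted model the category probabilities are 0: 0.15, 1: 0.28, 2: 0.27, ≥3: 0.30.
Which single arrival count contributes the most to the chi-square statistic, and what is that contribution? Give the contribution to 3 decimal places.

Expected counts E_i = n·p_i: 136×0.15 = 20.4, 136×0.28 = 38.08, 136×0.27 = 36.72, 136×0.30 = 40.8.
χ² = (24−20.4)²/20.4 + (43−38.08)²/38.08 + (21−36.72)²/36.72 + (48−40.8)²/40.8
   = 0.6353 + 0.6357 + 6.7298 + 1.2706
The largest term is for 2: 6.730.

2, 6.730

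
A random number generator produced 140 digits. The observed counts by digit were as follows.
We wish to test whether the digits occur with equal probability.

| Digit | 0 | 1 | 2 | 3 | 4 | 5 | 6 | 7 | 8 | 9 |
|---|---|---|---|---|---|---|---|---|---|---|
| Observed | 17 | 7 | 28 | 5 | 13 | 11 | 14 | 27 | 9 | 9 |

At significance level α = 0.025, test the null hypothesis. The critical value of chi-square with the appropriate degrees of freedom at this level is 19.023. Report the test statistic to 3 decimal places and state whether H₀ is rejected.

40.286; reject

Expected count for each of the 10 categories: 140/10 = 14.
0: (17 − 14)²/14 = 9/14 = 0.6429
1: (7 − 14)²/14 = 49/14 = 3.5000
2: (28 − 14)²/14 = 196/14 = 14.0000
3: (5 − 14)²/14 = 81/14 = 5.7857
4: (13 − 14)²/14 = 1/14 = 0.0714
5: (11 − 14)²/14 = 9/14 = 0.6429
6: (14 − 14)²/14 = 0/14 = 0.0000
7: (27 − 14)²/14 = 169/14 = 12.0714
8: (9 − 14)²/14 = 25/14 = 1.7857
9: (9 − 14)²/14 = 25/14 = 1.7857
Sum = 40.286
df = 9. Since 40.286 > 19.023, we reject H₀.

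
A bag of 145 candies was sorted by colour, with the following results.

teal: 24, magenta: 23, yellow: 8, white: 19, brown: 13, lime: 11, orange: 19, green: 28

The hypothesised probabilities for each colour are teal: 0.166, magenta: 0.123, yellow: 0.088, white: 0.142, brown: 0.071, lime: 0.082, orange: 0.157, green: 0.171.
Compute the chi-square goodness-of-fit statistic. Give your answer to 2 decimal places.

Expected counts E_i = n·p_i: 145×0.166 = 24.07, 145×0.123 = 17.835, 145×0.088 = 12.76, 145×0.142 = 20.59, 145×0.071 = 10.295, 145×0.082 = 11.89, 145×0.157 = 22.765, 145×0.171 = 24.795.
cat          O        E   (O−E)²/E
teal        24    24.07      0.000
magenta     23   17.835      1.496
yellow       8    12.76      1.776
white       19    20.59      0.123
brown       13   10.295      0.711
lime        11    11.89      0.067
orange      19   22.765      0.623
green       28   24.795      0.414
Sum = 5.21

5.21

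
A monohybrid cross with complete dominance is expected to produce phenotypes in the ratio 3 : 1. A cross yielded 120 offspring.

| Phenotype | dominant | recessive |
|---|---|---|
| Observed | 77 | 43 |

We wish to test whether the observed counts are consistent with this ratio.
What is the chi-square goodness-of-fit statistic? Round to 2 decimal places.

7.51

Ratio total = 4. Expected counts: 120×3/4 = 90, 120×1/4 = 30.
cat            O        E   (O−E)²/E
dominant      77       90      1.878
recessive     43       30      5.633
Sum = 7.51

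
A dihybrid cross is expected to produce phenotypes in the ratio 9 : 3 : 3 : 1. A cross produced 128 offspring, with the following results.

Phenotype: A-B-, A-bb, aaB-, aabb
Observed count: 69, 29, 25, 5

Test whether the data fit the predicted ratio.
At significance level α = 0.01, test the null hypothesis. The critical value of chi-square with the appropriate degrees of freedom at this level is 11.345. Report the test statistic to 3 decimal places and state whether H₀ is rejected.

2.333; do not reject

Ratio total = 16. Expected counts: 128×9/16 = 72, 128×3/16 = 24, 128×3/16 = 24, 128×1/16 = 8.
χ² = (69−72)²/72 + (29−24)²/24 + (25−24)²/24 + (5−8)²/8
   = 0.1250 + 1.0417 + 0.0417 + 1.1250
Sum = 2.333
df = 3. Since 2.333 < 11.345, we do not reject H₀.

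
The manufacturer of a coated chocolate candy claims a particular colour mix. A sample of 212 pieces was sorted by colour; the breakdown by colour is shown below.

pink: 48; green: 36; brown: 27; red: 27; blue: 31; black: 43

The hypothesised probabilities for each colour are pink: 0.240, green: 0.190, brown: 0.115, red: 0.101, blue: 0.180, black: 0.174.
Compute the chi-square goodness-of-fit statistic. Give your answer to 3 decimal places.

4.714

Expected counts E_i = n·p_i: 212×0.240 = 50.88, 212×0.190 = 40.28, 212×0.115 = 24.38, 212×0.101 = 21.412, 212×0.180 = 38.16, 212×0.174 = 36.888.
pink: (48 − 50.88)²/50.88 = 8.2944/50.88 = 0.1630
green: (36 − 40.28)²/40.28 = 18.3184/40.28 = 0.4548
brown: (27 − 24.38)²/24.38 = 6.8644/24.38 = 0.2816
red: (27 − 21.412)²/21.412 = 31.225744/21.412 = 1.4583
blue: (31 − 38.16)²/38.16 = 51.2656/38.16 = 1.3434
black: (43 − 36.888)²/36.888 = 37.356544/36.888 = 1.0127
Sum = 4.714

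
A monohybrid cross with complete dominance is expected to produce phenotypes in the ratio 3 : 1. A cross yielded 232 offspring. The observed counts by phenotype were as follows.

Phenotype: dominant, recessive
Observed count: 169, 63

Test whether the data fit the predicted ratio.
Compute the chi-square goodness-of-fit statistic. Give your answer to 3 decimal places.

0.575

Ratio total = 4. Expected counts: 232×3/4 = 174, 232×1/4 = 58.
dominant: (169 − 174)²/174 = 25/174 = 0.1437
recessive: (63 − 58)²/58 = 25/58 = 0.4310
Sum = 0.575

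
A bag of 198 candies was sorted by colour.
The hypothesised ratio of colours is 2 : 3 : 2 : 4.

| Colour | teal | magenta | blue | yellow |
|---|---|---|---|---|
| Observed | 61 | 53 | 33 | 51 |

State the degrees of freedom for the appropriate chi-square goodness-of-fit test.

3

There are k = 4 categories and no parameters were estimated from the data, so df = 4 − 1 = 3.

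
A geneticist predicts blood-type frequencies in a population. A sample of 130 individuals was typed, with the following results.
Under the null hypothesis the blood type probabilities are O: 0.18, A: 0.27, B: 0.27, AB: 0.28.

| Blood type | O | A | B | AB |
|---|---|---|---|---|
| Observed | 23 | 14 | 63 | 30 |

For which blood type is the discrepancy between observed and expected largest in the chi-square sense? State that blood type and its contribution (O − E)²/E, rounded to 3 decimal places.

Expected counts E_i = n·p_i: 130×0.18 = 23.4, 130×0.27 = 35.1, 130×0.27 = 35.1, 130×0.28 = 36.4.
χ² = (23−23.4)²/23.4 + (14−35.1)²/35.1 + (63−35.1)²/35.1 + (30−36.4)²/36.4
   = 0.0068 + 12.6840 + 22.1769 + 1.1253
The largest term is for B: 22.177.

B, 22.177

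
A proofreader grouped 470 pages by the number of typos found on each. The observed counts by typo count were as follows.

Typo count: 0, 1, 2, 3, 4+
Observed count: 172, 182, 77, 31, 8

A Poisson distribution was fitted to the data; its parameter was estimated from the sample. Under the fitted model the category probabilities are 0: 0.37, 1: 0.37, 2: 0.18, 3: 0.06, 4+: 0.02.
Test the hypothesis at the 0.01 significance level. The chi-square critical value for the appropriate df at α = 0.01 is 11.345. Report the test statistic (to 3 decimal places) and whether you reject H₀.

Expected counts E_i = n·p_i: 470×0.37 = 173.9, 470×0.37 = 173.9, 470×0.18 = 84.6, 470×0.06 = 28.2, 470×0.02 = 9.4.
0: (172 − 173.9)²/173.9 = 3.61/173.9 = 0.0208
1: (182 − 173.9)²/173.9 = 65.61/173.9 = 0.3773
2: (77 − 84.6)²/84.6 = 57.76/84.6 = 0.6827
3: (31 − 28.2)²/28.2 = 7.84/28.2 = 0.2780
4+: (8 − 9.4)²/9.4 = 1.96/9.4 = 0.2085
Sum = 1.567
df = 3. Since 1.567 < 11.345, we do not reject H₀.

1.567; do not reject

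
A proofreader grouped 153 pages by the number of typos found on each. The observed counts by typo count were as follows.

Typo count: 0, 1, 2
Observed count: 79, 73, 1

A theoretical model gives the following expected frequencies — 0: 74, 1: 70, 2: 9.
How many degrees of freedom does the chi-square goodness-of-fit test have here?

There are k = 3 categories and no parameters were estimated from the data, so df = 3 − 1 = 2.

2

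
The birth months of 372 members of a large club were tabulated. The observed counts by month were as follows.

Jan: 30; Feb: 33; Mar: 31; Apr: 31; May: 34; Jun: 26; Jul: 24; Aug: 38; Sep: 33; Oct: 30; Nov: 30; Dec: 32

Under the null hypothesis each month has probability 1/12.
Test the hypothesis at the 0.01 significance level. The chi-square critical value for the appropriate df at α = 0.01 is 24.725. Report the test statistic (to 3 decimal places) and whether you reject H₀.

4.645; do not reject

Under H₀ each category has probability 1/12, so each expected count is 372/12 = 31.
Jan: (30 − 31)²/31 = 1/31 = 0.0323
Feb: (33 − 31)²/31 = 4/31 = 0.1290
Mar: (31 − 31)²/31 = 0/31 = 0.0000
Apr: (31 − 31)²/31 = 0/31 = 0.0000
May: (34 − 31)²/31 = 9/31 = 0.2903
Jun: (26 − 31)²/31 = 25/31 = 0.8065
Jul: (24 − 31)²/31 = 49/31 = 1.5806
Aug: (38 − 31)²/31 = 49/31 = 1.5806
Sep: (33 − 31)²/31 = 4/31 = 0.1290
Oct: (30 − 31)²/31 = 1/31 = 0.0323
Nov: (30 − 31)²/31 = 1/31 = 0.0323
Dec: (32 − 31)²/31 = 1/31 = 0.0323
Sum = 4.645
df = 11. Since 4.645 < 24.725, we do not reject H₀.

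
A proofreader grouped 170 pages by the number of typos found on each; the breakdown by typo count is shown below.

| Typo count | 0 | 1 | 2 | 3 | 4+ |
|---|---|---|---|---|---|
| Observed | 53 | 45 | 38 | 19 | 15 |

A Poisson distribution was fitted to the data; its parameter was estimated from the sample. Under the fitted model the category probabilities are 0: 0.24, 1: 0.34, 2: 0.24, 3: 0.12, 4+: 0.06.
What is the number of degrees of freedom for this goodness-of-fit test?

3

There are k = 5 categories and 1 parameter estimated from the data, so df = 5 − 1 − 1 = 3.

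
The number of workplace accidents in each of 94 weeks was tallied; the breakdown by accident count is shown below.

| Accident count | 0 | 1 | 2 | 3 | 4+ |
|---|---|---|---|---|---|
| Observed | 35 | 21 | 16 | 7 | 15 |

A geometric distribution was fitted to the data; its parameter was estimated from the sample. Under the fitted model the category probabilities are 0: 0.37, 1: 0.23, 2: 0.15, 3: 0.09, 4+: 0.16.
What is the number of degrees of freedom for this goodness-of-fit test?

There are k = 5 categories and 1 parameter estimated from the data, so df = 5 − 1 − 1 = 3.

3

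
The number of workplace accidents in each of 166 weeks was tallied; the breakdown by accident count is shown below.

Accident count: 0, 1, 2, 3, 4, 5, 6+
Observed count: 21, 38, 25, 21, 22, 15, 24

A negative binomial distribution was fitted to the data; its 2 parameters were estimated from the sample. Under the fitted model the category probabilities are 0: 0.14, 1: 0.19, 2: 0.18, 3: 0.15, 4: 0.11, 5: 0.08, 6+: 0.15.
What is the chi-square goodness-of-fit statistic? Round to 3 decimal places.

3.968

Expected counts E_i = n·p_i: 166×0.14 = 23.24, 166×0.19 = 31.54, 166×0.18 = 29.88, 166×0.15 = 24.9, 166×0.11 = 18.26, 166×0.08 = 13.28, 166×0.15 = 24.9.
0: (21 − 23.24)²/23.24 = 5.0176/23.24 = 0.2159
1: (38 − 31.54)²/31.54 = 41.7316/31.54 = 1.3231
2: (25 − 29.88)²/29.88 = 23.8144/29.88 = 0.7970
3: (21 − 24.9)²/24.9 = 15.21/24.9 = 0.6108
4: (22 − 18.26)²/18.26 = 13.9876/18.26 = 0.7660
5: (15 − 13.28)²/13.28 = 2.9584/13.28 = 0.2228
6+: (24 − 24.9)²/24.9 = 0.81/24.9 = 0.0325
Sum = 3.968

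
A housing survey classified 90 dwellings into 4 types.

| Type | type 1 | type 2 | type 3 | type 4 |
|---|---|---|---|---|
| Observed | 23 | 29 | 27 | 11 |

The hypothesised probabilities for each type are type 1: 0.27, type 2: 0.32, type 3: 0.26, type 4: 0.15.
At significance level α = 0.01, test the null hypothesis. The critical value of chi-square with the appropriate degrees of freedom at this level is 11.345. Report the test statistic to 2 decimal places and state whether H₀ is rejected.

Expected counts E_i = n·p_i: 90×0.27 = 24.3, 90×0.32 = 28.8, 90×0.26 = 23.4, 90×0.15 = 13.5.
χ² = (23−24.3)²/24.3 + (29−28.8)²/28.8 + (27−23.4)²/23.4 + (11−13.5)²/13.5
   = 0.070 + 0.001 + 0.554 + 0.463
Sum = 1.09
df = 3. Since 1.09 < 11.345, we do not reject H₀.

1.09; do not reject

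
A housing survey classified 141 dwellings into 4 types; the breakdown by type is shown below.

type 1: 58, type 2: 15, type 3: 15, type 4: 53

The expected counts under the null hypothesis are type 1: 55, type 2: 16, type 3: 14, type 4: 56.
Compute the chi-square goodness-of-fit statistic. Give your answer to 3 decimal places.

χ² = (58−55)²/55 + (15−16)²/16 + (15−14)²/14 + (53−56)²/56
   = 0.1636 + 0.0625 + 0.0714 + 0.1607
Sum = 0.458

0.458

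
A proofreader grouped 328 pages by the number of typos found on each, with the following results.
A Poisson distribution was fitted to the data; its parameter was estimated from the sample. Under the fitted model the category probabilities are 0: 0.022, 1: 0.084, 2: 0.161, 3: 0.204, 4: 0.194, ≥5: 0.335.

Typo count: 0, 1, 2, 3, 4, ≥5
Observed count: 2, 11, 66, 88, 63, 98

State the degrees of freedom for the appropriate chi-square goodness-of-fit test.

There are k = 6 categories and 1 parameter estimated from the data, so df = 6 − 1 − 1 = 4.

4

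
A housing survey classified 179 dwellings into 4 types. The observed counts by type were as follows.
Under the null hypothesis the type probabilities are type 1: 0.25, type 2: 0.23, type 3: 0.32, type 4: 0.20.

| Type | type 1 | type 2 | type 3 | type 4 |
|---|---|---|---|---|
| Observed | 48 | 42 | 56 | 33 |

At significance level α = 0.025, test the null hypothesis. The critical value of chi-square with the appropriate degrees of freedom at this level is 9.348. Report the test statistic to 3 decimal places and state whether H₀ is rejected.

Expected counts E_i = n·p_i: 179×0.25 = 44.75, 179×0.23 = 41.17, 179×0.32 = 57.28, 179×0.20 = 35.8.
χ² = (48−44.75)²/44.75 + (42−41.17)²/41.17 + (56−57.28)²/57.28 + (33−35.8)²/35.8
   = 0.2360 + 0.0167 + 0.0286 + 0.2190
Sum = 0.500
df = 3. Since 0.500 < 9.348, we do not reject H₀.

0.500; do not reject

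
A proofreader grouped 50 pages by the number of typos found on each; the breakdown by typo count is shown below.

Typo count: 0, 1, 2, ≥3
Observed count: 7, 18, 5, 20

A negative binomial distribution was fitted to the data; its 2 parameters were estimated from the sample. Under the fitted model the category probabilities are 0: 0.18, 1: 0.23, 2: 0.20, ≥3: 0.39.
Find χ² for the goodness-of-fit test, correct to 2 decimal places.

6.63

Expected counts E_i = n·p_i: 50×0.18 = 9, 50×0.23 = 11.5, 50×0.20 = 10, 50×0.39 = 19.5.
χ² = (7−9)²/9 + (18−11.5)²/11.5 + (5−10)²/10 + (20−19.5)²/19.5
   = 0.444 + 3.674 + 2.500 + 0.013
Sum = 6.63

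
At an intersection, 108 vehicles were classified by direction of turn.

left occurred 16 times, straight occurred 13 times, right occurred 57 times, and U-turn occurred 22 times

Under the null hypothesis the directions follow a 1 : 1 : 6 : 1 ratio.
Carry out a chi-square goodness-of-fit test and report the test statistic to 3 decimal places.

Ratio total = 9. Expected counts: 108×1/9 = 12, 108×1/9 = 12, 108×6/9 = 72, 108×1/9 = 12.
cat           O        E   (O−E)²/E
left         16       12     1.3333
straight     13       12     0.0833
right        57       72     3.1250
U-turn       22       12     8.3333
Sum = 12.875

12.875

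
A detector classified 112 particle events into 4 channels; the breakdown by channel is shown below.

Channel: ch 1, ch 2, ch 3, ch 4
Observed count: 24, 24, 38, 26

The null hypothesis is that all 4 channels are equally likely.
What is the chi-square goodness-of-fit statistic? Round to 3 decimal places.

Expected count for each of the 4 categories: 112/4 = 28.
cat         O        E   (O−E)²/E
ch 1       24       28     0.5714
ch 2       24       28     0.5714
ch 3       38       28     3.5714
ch 4       26       28     0.1429
Sum = 4.857

4.857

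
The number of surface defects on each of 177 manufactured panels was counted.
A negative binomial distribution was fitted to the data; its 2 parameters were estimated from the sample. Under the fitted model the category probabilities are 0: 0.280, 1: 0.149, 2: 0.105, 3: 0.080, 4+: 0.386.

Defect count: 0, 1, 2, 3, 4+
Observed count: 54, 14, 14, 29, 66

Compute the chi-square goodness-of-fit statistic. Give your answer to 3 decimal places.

Expected counts E_i = n·p_i: 177×0.280 = 49.56, 177×0.149 = 26.373, 177×0.105 = 18.585, 177×0.080 = 14.16, 177×0.386 = 68.322.
cat         O        E   (O−E)²/E
0          54    49.56     0.3978
1          14   26.373     5.8048
2          14   18.585     1.1311
3          29    14.16    15.5527
4+         66   68.322     0.0789
Sum = 22.965

22.965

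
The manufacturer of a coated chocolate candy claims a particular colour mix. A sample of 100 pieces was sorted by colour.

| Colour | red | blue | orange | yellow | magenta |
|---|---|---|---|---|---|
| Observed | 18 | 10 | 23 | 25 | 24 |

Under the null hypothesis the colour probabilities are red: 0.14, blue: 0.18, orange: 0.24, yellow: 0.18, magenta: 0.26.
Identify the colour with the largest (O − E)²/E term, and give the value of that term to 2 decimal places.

blue, 3.56

Expected counts E_i = n·p_i: 100×0.14 = 14, 100×0.18 = 18, 100×0.24 = 24, 100×0.18 = 18, 100×0.26 = 26.
cat          O        E   (O−E)²/E
red         18       14      1.143
blue        10       18      3.556
orange      23       24      0.042
yellow      25       18      2.722
magenta     24       26      0.154
The largest term is for blue: 3.56.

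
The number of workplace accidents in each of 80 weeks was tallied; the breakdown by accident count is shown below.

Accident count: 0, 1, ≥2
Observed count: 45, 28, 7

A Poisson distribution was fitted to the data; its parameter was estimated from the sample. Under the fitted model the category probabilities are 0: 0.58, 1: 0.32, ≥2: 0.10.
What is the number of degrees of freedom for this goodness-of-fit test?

1

There are k = 3 categories and 1 parameter estimated from the data, so df = 3 − 1 − 1 = 1.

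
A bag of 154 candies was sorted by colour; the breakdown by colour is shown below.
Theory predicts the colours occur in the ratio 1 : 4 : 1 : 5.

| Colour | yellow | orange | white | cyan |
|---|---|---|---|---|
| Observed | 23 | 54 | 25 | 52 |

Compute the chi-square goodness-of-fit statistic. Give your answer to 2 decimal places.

Ratio total = 11. Expected counts: 154×1/11 = 14, 154×4/11 = 56, 154×1/11 = 14, 154×5/11 = 70.
yellow: (23 − 14)²/14 = 81/14 = 5.786
orange: (54 − 56)²/56 = 4/56 = 0.071
white: (25 − 14)²/14 = 121/14 = 8.643
cyan: (52 − 70)²/70 = 324/70 = 4.629
Sum = 19.13

19.13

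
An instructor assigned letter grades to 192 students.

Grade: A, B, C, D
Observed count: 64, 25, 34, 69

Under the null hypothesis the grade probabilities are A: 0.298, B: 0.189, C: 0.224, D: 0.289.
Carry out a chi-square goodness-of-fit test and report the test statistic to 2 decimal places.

9.49

Expected counts E_i = n·p_i: 192×0.298 = 57.216, 192×0.189 = 36.288, 192×0.224 = 43.008, 192×0.289 = 55.488.
A: (64 − 57.216)²/57.216 = 46.022656/57.216 = 0.804
B: (25 − 36.288)²/36.288 = 127.418944/36.288 = 3.511
C: (34 − 43.008)²/43.008 = 81.144064/43.008 = 1.887
D: (69 − 55.488)²/55.488 = 182.574144/55.488 = 3.290
Sum = 9.49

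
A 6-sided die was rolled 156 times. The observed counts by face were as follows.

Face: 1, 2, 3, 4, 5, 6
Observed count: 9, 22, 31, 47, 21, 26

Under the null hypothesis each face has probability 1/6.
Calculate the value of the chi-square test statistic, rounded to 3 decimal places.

30.615

Under H₀ each category has probability 1/6, so each expected count is 156/6 = 26.
χ² = (9−26)²/26 + (22−26)²/26 + (31−26)²/26 + (47−26)²/26 + (21−26)²/26 + (26−26)²/26
   = 11.1154 + 0.6154 + 0.9615 + 16.9615 + 0.9615 + 0.0000
Sum = 30.615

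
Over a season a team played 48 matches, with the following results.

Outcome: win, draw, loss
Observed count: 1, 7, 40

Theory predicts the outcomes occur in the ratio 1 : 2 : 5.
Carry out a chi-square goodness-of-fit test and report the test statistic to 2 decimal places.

9.58

Ratio total = 8. Expected counts: 48×1/8 = 6, 48×2/8 = 12, 48×5/8 = 30.
cat         O        E   (O−E)²/E
win         1        6      4.167
draw        7       12      2.083
loss       40       30      3.333
Sum = 9.58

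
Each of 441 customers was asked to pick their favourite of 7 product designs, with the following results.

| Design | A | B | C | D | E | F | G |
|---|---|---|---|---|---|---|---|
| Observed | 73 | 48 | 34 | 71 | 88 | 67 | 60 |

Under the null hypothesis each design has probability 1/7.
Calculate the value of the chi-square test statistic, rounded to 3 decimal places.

Under H₀ each category has probability 1/7, so each expected count is 441/7 = 63.
χ² = (73−63)²/63 + (48−63)²/63 + (34−63)²/63 + (71−63)²/63 + (88−63)²/63 + (67−63)²/63 + (60−63)²/63
   = 1.5873 + 3.5714 + 13.3492 + 1.0159 + 9.9206 + 0.2540 + 0.1429
Sum = 29.841

29.841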